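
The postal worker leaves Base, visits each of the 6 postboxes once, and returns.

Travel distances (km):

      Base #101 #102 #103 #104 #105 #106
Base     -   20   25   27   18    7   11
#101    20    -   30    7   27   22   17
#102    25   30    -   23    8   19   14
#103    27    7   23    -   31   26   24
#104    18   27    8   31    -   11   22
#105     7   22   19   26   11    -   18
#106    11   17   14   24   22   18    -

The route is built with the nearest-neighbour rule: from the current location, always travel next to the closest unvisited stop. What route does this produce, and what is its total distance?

Base → [#105:7 / #106:11 / #104:18 / #101:20 / #102:25 / #103:27] → #105 (7)
#105 → [#104:11 / #106:18 / #102:19 / #101:22 / #103:26] → #104 (11)
#104 → [#102:8 / #106:22 / #101:27 / #103:31] → #102 (8)
#102 → [#106:14 / #103:23 / #101:30] → #106 (14)
#106 → [#101:17 / #103:24] → #101 (17)
#101 → [#103:7] → #103 (7)
Return #103→Base: 27.
Total = 7 + 11 + 8 + 14 + 17 + 7 + 27 = 91.

Total distance 91 km via the nearest-neighbour route Base → #105 → #104 → #102 → #106 → #101 → #103 → Base.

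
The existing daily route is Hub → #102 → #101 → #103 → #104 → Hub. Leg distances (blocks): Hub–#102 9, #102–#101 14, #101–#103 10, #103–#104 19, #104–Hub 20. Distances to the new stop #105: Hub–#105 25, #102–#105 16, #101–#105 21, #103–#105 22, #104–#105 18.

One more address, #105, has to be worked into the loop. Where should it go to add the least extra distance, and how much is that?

Insertion cost between consecutive stops i–j is d(i,#105) + d(#105,j) − d(i,j):
  between Hub and #102: 25 + 16 − 9 = 32
  between #102 and #101: 16 + 21 − 14 = 23
  between #101 and #103: 21 + 22 − 10 = 33
  between #103 and #104: 22 + 18 − 19 = 21
  between #104 and Hub: 18 + 25 − 20 = 23
Cheapest insertion is between #103 and #104, adding 21.
New total = 72 + 21 = 93.

+21 blocks — insert #105 between #103 and #104.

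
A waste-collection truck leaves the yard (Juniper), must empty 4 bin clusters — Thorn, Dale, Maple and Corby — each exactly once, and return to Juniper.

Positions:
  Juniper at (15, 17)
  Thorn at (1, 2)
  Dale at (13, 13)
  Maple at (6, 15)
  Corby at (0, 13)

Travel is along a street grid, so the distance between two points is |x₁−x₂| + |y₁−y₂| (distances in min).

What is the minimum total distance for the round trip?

There are 12 distinct closed tours to check (reversals are equivalent).
Juniper-Thorn-Dale-Maple-Corby-Juniper: 29+23+9+8+19 = 88
Juniper-Thorn-Dale-Corby-Maple-Juniper: 29+23+13+8+11 = 84
Juniper-Thorn-Maple-Dale-Corby-Juniper: 29+18+9+13+19 = 88
Juniper-Thorn-Maple-Corby-Dale-Juniper: 29+18+8+13+6 = 74
Juniper-Thorn-Corby-Dale-Maple-Juniper: 29+12+13+9+11 = 74
Juniper-Thorn-Corby-Maple-Dale-Juniper: 29+12+8+9+6 = 64
Juniper-Dale-Thorn-Maple-Corby-Juniper: 6+23+18+8+19 = 74
Juniper-Dale-Thorn-Corby-Maple-Juniper: 6+23+12+8+11 = 60
Juniper-Dale-Maple-Thorn-Corby-Juniper: 6+9+18+12+19 = 64
Juniper-Dale-Corby-Thorn-Maple-Juniper: 6+13+12+18+11 = 60
Juniper-Maple-Thorn-Dale-Corby-Juniper: 11+18+23+13+19 = 84
Juniper-Maple-Dale-Thorn-Corby-Juniper: 11+9+23+12+19 = 74
The minimum is 60.
One optimal route: Juniper → Dale → Thorn → Corby → Maple → Juniper (or its reverse).

Minimum total distance: 60 min.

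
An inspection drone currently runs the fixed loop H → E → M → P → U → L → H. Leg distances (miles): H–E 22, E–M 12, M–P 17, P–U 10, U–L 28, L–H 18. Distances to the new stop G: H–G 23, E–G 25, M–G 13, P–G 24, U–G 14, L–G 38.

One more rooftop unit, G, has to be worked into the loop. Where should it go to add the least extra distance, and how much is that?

Minimum extra distance: 20 miles, inserting G between M and P.

Insertion cost between consecutive stops i–j is d(i,G) + d(G,j) − d(i,j):
  between H and E: 23 + 25 − 22 = 26
  between E and M: 25 + 13 − 12 = 26
  between M and P: 13 + 24 − 17 = 20
  between P and U: 24 + 14 − 10 = 28
  between U and L: 14 + 38 − 28 = 24
  between L and H: 38 + 23 − 18 = 43
Cheapest insertion is between M and P, adding 20.
New total = 107 + 20 = 127.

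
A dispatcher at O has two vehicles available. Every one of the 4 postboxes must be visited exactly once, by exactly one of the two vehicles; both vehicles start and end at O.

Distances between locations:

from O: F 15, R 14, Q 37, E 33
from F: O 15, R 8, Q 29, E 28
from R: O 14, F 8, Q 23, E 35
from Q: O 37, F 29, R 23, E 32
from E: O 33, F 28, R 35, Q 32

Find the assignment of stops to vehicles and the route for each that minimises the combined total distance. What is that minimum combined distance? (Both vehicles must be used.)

132 — the smallest possible combined total.

There are 2^3 − 1 = 7 ways to divide the 4 stops into two non-empty groups. For each, the best each vehicle can do is its own shortest tour through its group:
  {F} + {R, Q, E}: 30 + 102 = 132
  {R} + {F, Q, E}: 28 + 109 = 137
  {F, R} + {Q, E}: 37 + 102 = 139
  {Q} + {F, R, E}: 74 + 83 = 157
  {F, Q} + {R, E}: 81 + 82 = 163
  {R, Q} + {F, E}: 74 + 76 = 150
  … (7 splits in total)
Best: vehicle 1 O → F → O = 30; vehicle 2 O → R → Q → E → O = 102; combined 132.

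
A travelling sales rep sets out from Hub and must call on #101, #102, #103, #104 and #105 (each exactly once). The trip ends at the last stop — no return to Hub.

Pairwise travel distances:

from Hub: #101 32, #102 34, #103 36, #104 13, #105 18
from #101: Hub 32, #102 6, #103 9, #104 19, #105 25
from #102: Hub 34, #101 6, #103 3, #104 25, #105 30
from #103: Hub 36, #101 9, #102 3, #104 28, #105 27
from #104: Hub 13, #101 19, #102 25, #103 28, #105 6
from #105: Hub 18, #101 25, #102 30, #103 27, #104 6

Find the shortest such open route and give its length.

There are 5! = 120 possible orderings.
Hub→#101→#102→#103→#104→#105: 32+6+3+28+6 = 75
Hub→#101→#102→#103→#105→#104: 32+6+3+27+6 = 74
Hub→#101→#102→#104→#103→#105: 32+6+25+28+27 = 118
Hub→#101→#102→#104→#105→#103: 32+6+25+6+27 = 96
Hub→#101→#102→#105→#103→#104: 32+6+30+27+28 = 123
Hub→#101→#102→#105→#104→#103: 32+6+30+6+28 = 102
Hub→#101→#103→#102→#104→#105: 32+9+3+25+6 = 75
Hub→#101→#103→#102→#105→#104: 32+9+3+30+6 = 80
Hub→#101→#103→#104→#102→#105: 32+9+28+25+30 = 124
Hub→#101→#103→#104→#105→#102: 32+9+28+6+30 = 105
Hub→#101→#103→#105→#102→#104: 32+9+27+30+25 = 123
Hub→#101→#103→#105→#104→#102: 32+9+27+6+25 = 99
Hub→#101→#104→#102→#103→#105: 32+19+25+3+27 = 106
Hub→#101→#104→#102→#105→#103: 32+19+25+30+27 = 133
… (106 more)
Hub→#105→#104→#101→#102→#103: 18+6+19+6+3 = 52  ← best
The minimum is 52.
One shortest path: Hub → #105 → #104 → #101 → #102 → #103.

Minimum one-way distance = 52.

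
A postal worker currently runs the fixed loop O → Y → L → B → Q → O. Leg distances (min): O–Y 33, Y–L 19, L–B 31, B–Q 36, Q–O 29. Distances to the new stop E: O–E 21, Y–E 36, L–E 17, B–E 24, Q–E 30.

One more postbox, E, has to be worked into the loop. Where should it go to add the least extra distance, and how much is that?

Insertion cost between consecutive stops i–j is d(i,E) + d(E,j) − d(i,j):
  between O and Y: 21 + 36 − 33 = 24
  between Y and L: 36 + 17 − 19 = 34
  between L and B: 17 + 24 − 31 = 10
  between B and Q: 24 + 30 − 36 = 18
  between Q and O: 30 + 21 − 29 = 22
Cheapest insertion is between L and B, adding 10.
New total = 148 + 10 = 158.

+10 min — insert E between L and B.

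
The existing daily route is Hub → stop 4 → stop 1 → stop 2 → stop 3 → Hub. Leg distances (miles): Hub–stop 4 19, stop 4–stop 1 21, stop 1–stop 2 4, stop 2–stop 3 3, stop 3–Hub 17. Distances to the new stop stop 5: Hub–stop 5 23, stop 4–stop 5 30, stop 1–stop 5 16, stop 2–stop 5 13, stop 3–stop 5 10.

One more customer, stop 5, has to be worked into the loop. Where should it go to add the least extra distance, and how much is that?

+16 miles — insert stop 5 between stop 3 and Hub.

Insertion cost between consecutive stops i–j is d(i,stop 5) + d(stop 5,j) − d(i,j):
  between Hub and stop 4: 23 + 30 − 19 = 34
  between stop 4 and stop 1: 30 + 16 − 21 = 25
  between stop 1 and stop 2: 16 + 13 − 4 = 25
  between stop 2 and stop 3: 13 + 10 − 3 = 20
  between stop 3 and Hub: 10 + 23 − 17 = 16
Cheapest insertion is between stop 3 and Hub, adding 16.
New total = 64 + 16 = 80.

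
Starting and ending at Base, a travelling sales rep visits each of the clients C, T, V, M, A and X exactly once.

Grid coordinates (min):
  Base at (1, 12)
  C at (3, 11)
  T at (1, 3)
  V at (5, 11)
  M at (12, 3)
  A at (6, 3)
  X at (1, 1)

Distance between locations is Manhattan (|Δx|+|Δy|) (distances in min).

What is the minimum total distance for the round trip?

Minimum total distance: 44 min.

Base→C→T→V→M→A→X→Base: 3+10+12+15+6+7+11 = 64
Base→C→T→V→M→X→A→Base: 3+10+12+15+13+7+14 = 74
Base→C→T→V→A→M→X→Base: 3+10+12+9+6+13+11 = 64
Base→C→T→V→A→X→M→Base: 3+10+12+9+7+13+20 = 74
Base→C→T→V→X→M→A→Base: 3+10+12+14+13+6+14 = 72
Base→C→T→V→X→A→M→Base: 3+10+12+14+7+6+20 = 72
Base→C→T→M→V→A→X→Base: 3+10+11+15+9+7+11 = 66
Base→C→T→M→V→X→A→Base: 3+10+11+15+14+7+14 = 74
… (352 more)
Base→C→V→M→A→T→X→Base: 3+2+15+6+5+2+11 = 44  ← best
The minimum is 44.
One optimal route: Base → C → V → M → A → T → X → Base (or its reverse).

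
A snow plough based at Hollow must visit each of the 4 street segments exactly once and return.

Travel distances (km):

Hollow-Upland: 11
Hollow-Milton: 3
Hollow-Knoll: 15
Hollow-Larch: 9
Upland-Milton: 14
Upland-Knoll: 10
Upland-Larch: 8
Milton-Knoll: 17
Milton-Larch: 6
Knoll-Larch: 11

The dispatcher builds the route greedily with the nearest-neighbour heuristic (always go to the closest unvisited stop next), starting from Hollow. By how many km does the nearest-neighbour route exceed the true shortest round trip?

Excess over optimum: 1 km.

Hollow: Milton=3, Larch=9, Upland=11, Knoll=15 ⇒ Milton
Milton: Larch=6, Upland=14, Knoll=17 ⇒ Larch
Larch: Upland=8, Knoll=11 ⇒ Upland
Upland: Knoll=10 ⇒ Knoll
NN route Hollow → Milton → Larch → Upland → Knoll → Hollow costs 42.
Optimal: Hollow → Upland → Knoll → Larch → Milton → Hollow costs 41 (by enumerating all 12 distinct tours).
Excess = 42 − 41 = 1.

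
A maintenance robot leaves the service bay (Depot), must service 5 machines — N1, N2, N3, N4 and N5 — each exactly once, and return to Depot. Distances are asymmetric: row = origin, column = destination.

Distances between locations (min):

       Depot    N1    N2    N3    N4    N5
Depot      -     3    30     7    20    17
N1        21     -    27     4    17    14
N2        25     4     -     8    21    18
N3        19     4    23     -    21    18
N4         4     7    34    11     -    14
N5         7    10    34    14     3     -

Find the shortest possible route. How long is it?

55 min — the shortest possible round trip.

Depot→N1→N2→N3→N4→N5→Depot: 3+27+8+21+14+7 = 80
Depot→N1→N2→N3→N5→N4→Depot: 3+27+8+18+3+4 = 63
Depot→N1→N2→N4→N3→N5→Depot: 3+27+21+11+18+7 = 87
Depot→N1→N2→N4→N5→N3→Depot: 3+27+21+14+14+19 = 98
Depot→N1→N2→N5→N3→N4→Depot: 3+27+18+14+21+4 = 87
Depot→N1→N2→N5→N4→N3→Depot: 3+27+18+3+11+19 = 81
Depot→N1→N3→N2→N4→N5→Depot: 3+4+23+21+14+7 = 72
Depot→N1→N3→N2→N5→N4→Depot: 3+4+23+18+3+4 = 55
Depot→N1→N3→N4→N2→N5→Depot: 3+4+21+34+18+7 = 87
Depot→N1→N3→N4→N5→N2→Depot: 3+4+21+14+34+25 = 101
Depot→N1→N3→N5→N2→N4→Depot: 3+4+18+34+21+4 = 84
Depot→N1→N3→N5→N4→N2→Depot: 3+4+18+3+34+25 = 87
Depot→N1→N4→N2→N3→N5→Depot: 3+17+34+8+18+7 = 87
Depot→N1→N4→N2→N5→N3→Depot: 3+17+34+18+14+19 = 105
… (106 more)
The minimum is 55.
One optimal route: Depot → N1 → N3 → N2 → N5 → N4 → Depot.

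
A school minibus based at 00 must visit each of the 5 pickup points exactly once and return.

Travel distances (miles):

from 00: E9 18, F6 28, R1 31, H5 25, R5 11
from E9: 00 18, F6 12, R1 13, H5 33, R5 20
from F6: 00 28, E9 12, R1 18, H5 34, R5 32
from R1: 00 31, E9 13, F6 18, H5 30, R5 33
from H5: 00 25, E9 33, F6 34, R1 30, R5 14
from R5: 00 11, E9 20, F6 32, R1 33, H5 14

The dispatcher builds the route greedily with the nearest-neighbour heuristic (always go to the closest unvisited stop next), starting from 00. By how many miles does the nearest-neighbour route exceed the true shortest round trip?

From 00: R5=11, E9=18, H5=25, F6=28, R1=31 → choose R5 (11).
From R5: H5=14, E9=20, F6=32, R1=33 → choose H5 (14).
From H5: R1=30, E9=33, F6=34 → choose R1 (30).
From R1: E9=13, F6=18 → choose E9 (13).
From E9: F6=12 → choose F6 (12).
NN route 00 → R5 → H5 → R1 → E9 → F6 → 00 costs 108.
Optimal: 00 → E9 → F6 → R1 → H5 → R5 → 00 costs 103 (by enumerating all 60 distinct tours).
Excess = 108 − 103 = 5.

The nearest-neighbour route is 5 miles longer than optimal.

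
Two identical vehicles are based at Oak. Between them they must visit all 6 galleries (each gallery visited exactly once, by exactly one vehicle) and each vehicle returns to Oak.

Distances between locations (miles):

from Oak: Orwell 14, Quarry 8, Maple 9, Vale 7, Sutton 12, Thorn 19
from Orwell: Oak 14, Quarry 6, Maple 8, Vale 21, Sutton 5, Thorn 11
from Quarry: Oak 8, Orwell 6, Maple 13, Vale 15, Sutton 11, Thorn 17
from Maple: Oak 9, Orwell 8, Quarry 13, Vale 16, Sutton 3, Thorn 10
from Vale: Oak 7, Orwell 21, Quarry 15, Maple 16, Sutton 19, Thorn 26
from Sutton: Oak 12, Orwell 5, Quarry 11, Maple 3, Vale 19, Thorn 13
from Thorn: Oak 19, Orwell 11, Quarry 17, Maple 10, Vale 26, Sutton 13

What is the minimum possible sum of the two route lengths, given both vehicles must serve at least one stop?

There are 2^5 − 1 = 31 ways to divide the 6 stops into two non-empty groups. For each, the best each vehicle can do is its own shortest tour through its group:
  {Orwell} + {Quarry, Maple, Vale, Sutton, Thorn}: 28 + 64 = 92
  {Quarry} + {Orwell, Maple, Vale, Sutton, Thorn}: 16 + 61 = 77
  {Orwell, Quarry} + {Maple, Vale, Sutton, Thorn}: 28 + 58 = 86
  {Maple} + {Orwell, Quarry, Vale, Sutton, Thorn}: 18 + 64 = 82
  {Orwell, Maple} + {Quarry, Vale, Sutton, Thorn}: 31 + 64 = 95
  {Quarry, Maple} + {Orwell, Vale, Sutton, Thorn}: 30 + 61 = 91
  … (31 splits in total)
  {Vale} + {Orwell, Quarry, Maple, Sutton, Thorn}: 14 + 50 = 64  ← best
Best: vehicle 1 Oak → Vale → Oak = 14; vehicle 2 Oak → Quarry → Orwell → Thorn → Maple → Sutton → Oak = 50; combined 64.

Minimum combined distance: 64 miles.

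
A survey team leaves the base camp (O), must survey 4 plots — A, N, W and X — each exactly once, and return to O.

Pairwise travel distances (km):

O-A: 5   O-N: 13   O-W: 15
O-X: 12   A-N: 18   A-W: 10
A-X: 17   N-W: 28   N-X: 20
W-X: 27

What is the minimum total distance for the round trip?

Shortest round trip = 75 km.

With 4 stops there are 4!/2 = 12 distinct round trips (a route and its reverse cost the same).
O → A → N → W → X → O: 5+18+28+27+12 = 90
O → A → N → X → W → O: 5+18+20+27+15 = 85
O → A → W → N → X → O: 5+10+28+20+12 = 75
O → A → W → X → N → O: 5+10+27+20+13 = 75
O → A → X → N → W → O: 5+17+20+28+15 = 85
O → A → X → W → N → O: 5+17+27+28+13 = 90
O → N → A → W → X → O: 13+18+10+27+12 = 80
O → N → A → X → W → O: 13+18+17+27+15 = 90
O → N → W → A → X → O: 13+28+10+17+12 = 80
O → N → X → A → W → O: 13+20+17+10+15 = 75
O → W → A → N → X → O: 15+10+18+20+12 = 75
O → W → N → A → X → O: 15+28+18+17+12 = 90
The minimum is 75.
One optimal route: O → A → W → N → X → O (or its reverse).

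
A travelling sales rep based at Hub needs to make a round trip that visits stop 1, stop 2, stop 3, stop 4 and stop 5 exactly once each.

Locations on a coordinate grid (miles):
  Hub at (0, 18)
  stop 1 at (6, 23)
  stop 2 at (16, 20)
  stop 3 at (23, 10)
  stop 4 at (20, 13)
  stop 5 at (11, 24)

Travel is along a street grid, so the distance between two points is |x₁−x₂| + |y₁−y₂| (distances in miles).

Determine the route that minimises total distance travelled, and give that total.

Shortest round trip = 74 miles.

With 5 stops there are 5!/2 = 60 distinct round trips (a route and its reverse cost the same).
Hub - stop 1 - stop 2 - stop 3 - stop 4 - stop 5 - Hub: 11+13+17+6+20+17 = 84
Hub - stop 1 - stop 2 - stop 3 - stop 5 - stop 4 - Hub: 11+13+17+26+20+25 = 112
Hub - stop 1 - stop 2 - stop 4 - stop 3 - stop 5 - Hub: 11+13+11+6+26+17 = 84
Hub - stop 1 - stop 2 - stop 4 - stop 5 - stop 3 - Hub: 11+13+11+20+26+31 = 112
Hub - stop 1 - stop 2 - stop 5 - stop 3 - stop 4 - Hub: 11+13+9+26+6+25 = 90
Hub - stop 1 - stop 2 - stop 5 - stop 4 - stop 3 - Hub: 11+13+9+20+6+31 = 90
Hub - stop 1 - stop 3 - stop 2 - stop 4 - stop 5 - Hub: 11+30+17+11+20+17 = 106
Hub - stop 1 - stop 3 - stop 2 - stop 5 - stop 4 - Hub: 11+30+17+9+20+25 = 112
Hub - stop 1 - stop 3 - stop 4 - stop 2 - stop 5 - Hub: 11+30+6+11+9+17 = 84
Hub - stop 1 - stop 3 - stop 4 - stop 5 - stop 2 - Hub: 11+30+6+20+9+18 = 94
Hub - stop 1 - stop 3 - stop 5 - stop 2 - stop 4 - Hub: 11+30+26+9+11+25 = 112
Hub - stop 1 - stop 3 - stop 5 - stop 4 - stop 2 - Hub: 11+30+26+20+11+18 = 116
Hub - stop 1 - stop 4 - stop 2 - stop 3 - stop 5 - Hub: 11+24+11+17+26+17 = 106
Hub - stop 1 - stop 4 - stop 2 - stop 5 - stop 3 - Hub: 11+24+11+9+26+31 = 112
… (46 more)
Hub - stop 1 - stop 5 - stop 2 - stop 3 - stop 4 - Hub: 11+6+9+17+6+25 = 74  ← best
The minimum is 74.
One optimal route: Hub → stop 1 → stop 5 → stop 2 → stop 3 → stop 4 → Hub (or its reverse).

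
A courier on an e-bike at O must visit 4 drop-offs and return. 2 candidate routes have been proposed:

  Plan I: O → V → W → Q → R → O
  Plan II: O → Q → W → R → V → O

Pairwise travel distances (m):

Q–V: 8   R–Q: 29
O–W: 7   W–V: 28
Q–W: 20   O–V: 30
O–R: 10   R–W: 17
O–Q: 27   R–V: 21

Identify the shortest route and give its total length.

Plan I: 30 + 28 + 20 + 29 + 10 = 117
Plan II: 27 + 20 + 17 + 21 + 30 = 115

Shortest is Plan II, total 115 m.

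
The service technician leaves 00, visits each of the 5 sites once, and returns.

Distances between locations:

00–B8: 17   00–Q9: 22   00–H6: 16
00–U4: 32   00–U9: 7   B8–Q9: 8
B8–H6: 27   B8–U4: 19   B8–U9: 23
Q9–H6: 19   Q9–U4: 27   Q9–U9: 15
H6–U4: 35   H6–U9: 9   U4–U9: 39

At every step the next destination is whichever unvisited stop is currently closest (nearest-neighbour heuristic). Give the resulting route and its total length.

94 along 00 → U9 → H6 → Q9 → B8 → U4 → 00.

From 00: distances to unvisited — U9=7, H6=16, B8=17, Q9=22, U4=32. Nearest is U9 (7).
From U9: distances to unvisited — H6=9, Q9=15, B8=23, U4=39. Nearest is H6 (9).
From H6: distances to unvisited — Q9=19, B8=27, U4=35. Nearest is Q9 (19).
From Q9: distances to unvisited — B8=8, U4=27. Nearest is B8 (8).
From B8: distances to unvisited — U4=19. Nearest is U4 (19).
Return U4→00: 32.
Total = 7 + 9 + 19 + 8 + 19 + 32 = 94.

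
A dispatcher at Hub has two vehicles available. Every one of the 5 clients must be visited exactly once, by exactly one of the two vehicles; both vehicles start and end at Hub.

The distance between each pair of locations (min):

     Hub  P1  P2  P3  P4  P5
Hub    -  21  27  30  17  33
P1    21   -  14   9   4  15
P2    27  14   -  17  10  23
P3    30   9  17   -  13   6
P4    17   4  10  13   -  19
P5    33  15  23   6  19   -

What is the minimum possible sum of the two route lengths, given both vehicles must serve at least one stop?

There are 2^4 − 1 = 15 ways to divide the 5 stops into two non-empty groups. For each, the best each vehicle can do is its own shortest tour through its group:
  {P1} + {P2, P3, P4, P5}: 42 + 83 = 125
  {P2} + {P1, P3, P4, P5}: 54 + 69 = 123
  {P1, P2} + {P3, P4, P5}: 62 + 69 = 131
  {P3} + {P1, P2, P4, P5}: 60 + 86 = 146
  {P1, P3} + {P2, P4, P5}: 60 + 83 = 143
  {P2, P3} + {P1, P4, P5}: 74 + 69 = 143
  … (15 splits in total)
  {P4} + {P1, P2, P3, P5}: 34 + 86 = 120  ← best
Best: vehicle 1 Hub → P4 → Hub = 34; vehicle 2 Hub → P1 → P3 → P5 → P2 → Hub = 86; combined 120.

120 min — the smallest possible combined total.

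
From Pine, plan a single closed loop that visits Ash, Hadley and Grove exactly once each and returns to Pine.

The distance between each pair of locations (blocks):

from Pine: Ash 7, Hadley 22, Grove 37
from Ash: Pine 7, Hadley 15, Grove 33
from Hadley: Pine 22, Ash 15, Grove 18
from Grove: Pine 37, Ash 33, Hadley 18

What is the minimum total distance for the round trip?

Minimum total distance: 77 blocks.

With 3 stops there are 3!/2 = 3 distinct round trips (a route and its reverse cost the same).
Pine-Ash-Hadley-Grove-Pine: 7+15+18+37 = 77
Pine-Ash-Grove-Hadley-Pine: 7+33+18+22 = 80
Pine-Hadley-Ash-Grove-Pine: 22+15+33+37 = 107
The minimum is 77.
One optimal route: Pine → Ash → Hadley → Grove → Pine (or its reverse).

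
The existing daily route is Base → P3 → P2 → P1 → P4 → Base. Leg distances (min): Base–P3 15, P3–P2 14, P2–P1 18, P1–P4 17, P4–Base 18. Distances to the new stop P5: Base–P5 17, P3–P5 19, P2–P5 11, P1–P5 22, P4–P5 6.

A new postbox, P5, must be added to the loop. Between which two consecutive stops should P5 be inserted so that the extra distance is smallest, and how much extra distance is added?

Insertion cost between consecutive stops i–j is d(i,P5) + d(P5,j) − d(i,j):
  between Base and P3: 17 + 19 − 15 = 21
  between P3 and P2: 19 + 11 − 14 = 16
  between P2 and P1: 11 + 22 − 18 = 15
  between P1 and P4: 22 + 6 − 17 = 11
  between P4 and Base: 6 + 17 − 18 = 5
Cheapest insertion is between P4 and Base, adding 5.
New total = 82 + 5 = 87.

Adding 5 min by placing P5 on the P4–Base leg.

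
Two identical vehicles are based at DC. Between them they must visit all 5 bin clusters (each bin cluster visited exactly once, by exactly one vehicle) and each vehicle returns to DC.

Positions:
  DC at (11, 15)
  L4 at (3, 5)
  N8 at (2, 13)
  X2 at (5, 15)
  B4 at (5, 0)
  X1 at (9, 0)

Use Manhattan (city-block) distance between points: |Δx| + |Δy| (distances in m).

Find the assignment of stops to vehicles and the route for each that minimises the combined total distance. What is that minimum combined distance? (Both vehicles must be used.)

Check every non-empty split of the stops between the two vehicles; for each half take its own optimal tour:
  {L4} + {N8, X2, B4, X1}: 36 + 48 = 84
  {N8} + {L4, X2, B4, X1}: 22 + 46 = 68
  {L4, N8} + {X2, B4, X1}: 38 + 42 = 80
  {X2} + {L4, N8, B4, X1}: 12 + 48 = 60
  {L4, X2} + {N8, B4, X1}: 36 + 48 = 84
  {N8, X2} + {L4, B4, X1}: 22 + 46 = 68
  … (15 splits in total)
Best: vehicle 1 DC → X2 → DC = 12; vehicle 2 DC → N8 → L4 → B4 → X1 → DC = 48; combined 60.

60 m — the smallest possible combined total.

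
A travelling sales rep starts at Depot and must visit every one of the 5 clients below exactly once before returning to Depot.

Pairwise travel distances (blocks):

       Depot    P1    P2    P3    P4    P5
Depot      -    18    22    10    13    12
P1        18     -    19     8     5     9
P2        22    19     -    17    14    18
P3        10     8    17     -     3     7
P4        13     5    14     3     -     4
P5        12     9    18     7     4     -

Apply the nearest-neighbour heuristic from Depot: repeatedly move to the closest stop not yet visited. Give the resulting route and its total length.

Total distance 67 blocks via the nearest-neighbour route Depot → P3 → P4 → P5 → P1 → P2 → Depot.

At Depot the remaining stops are P3 10, P5 12, P4 13, P1 18, P2 22; go to P3.
At P3 the remaining stops are P4 3, P5 7, P1 8, P2 17; go to P4.
At P4 the remaining stops are P5 4, P1 5, P2 14; go to P5.
At P5 the remaining stops are P1 9, P2 18; go to P1.
At P1 the remaining stops are P2 19; go to P2.
Return P2→Depot: 22.
Total = 10 + 3 + 4 + 9 + 19 + 22 = 67.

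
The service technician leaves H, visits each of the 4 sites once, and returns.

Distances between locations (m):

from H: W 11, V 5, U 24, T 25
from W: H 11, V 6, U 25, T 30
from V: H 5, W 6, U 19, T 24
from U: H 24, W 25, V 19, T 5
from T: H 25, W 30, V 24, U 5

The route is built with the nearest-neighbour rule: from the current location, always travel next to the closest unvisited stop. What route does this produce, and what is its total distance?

Total distance 66 m via the nearest-neighbour route H → V → W → U → T → H.

At H the remaining stops are V 5, W 11, U 24, T 25; go to V.
At V the remaining stops are W 6, U 19, T 24; go to W.
At W the remaining stops are U 25, T 30; go to U.
At U the remaining stops are T 5; go to T.
Return T→H: 25.
Total = 5 + 6 + 25 + 5 + 25 = 66.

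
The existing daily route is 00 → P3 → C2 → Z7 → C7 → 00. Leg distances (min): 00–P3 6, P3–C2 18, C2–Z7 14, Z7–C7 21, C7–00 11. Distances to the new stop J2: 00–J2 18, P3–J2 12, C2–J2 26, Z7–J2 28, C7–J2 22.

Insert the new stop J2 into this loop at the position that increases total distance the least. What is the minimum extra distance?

Insertion cost between consecutive stops i–j is d(i,J2) + d(J2,j) − d(i,j):
  between 00 and P3: 18 + 12 − 6 = 24
  between P3 and C2: 12 + 26 − 18 = 20
  between C2 and Z7: 26 + 28 − 14 = 40
  between Z7 and C7: 28 + 22 − 21 = 29
  between C7 and 00: 22 + 18 − 11 = 29
Cheapest insertion is between P3 and C2, adding 20.
New total = 70 + 20 = 90.

Minimum extra distance: 20 min, inserting J2 between P3 and C2.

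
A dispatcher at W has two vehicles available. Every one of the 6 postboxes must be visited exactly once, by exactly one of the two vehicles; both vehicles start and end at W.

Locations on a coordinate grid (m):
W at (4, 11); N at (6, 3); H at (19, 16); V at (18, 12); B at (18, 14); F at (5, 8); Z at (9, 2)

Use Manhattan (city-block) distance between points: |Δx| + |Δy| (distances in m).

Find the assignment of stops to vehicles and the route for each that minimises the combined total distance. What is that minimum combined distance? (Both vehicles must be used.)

Minimum combined distance: 66 m.

There are 2^5 − 1 = 31 ways to divide the 6 stops into two non-empty groups. For each, the best each vehicle can do is its own shortest tour through its group:
  {N} + {H, V, B, F, Z}: 20 + 58 = 78
  {H} + {N, V, B, F, Z}: 40 + 52 = 92
  {N, H} + {V, B, F, Z}: 56 + 52 = 108
  {V} + {N, H, B, F, Z}: 30 + 58 = 88
  {N, V} + {H, B, F, Z}: 46 + 58 = 104
  {H, V} + {N, B, F, Z}: 40 + 52 = 92
  … (31 splits in total)
  {F} + {N, H, V, B, Z}: 8 + 58 = 66  ← best
Best: vehicle 1 W → F → W = 8; vehicle 2 W → N → Z → H → B → V → W = 58; combined 66.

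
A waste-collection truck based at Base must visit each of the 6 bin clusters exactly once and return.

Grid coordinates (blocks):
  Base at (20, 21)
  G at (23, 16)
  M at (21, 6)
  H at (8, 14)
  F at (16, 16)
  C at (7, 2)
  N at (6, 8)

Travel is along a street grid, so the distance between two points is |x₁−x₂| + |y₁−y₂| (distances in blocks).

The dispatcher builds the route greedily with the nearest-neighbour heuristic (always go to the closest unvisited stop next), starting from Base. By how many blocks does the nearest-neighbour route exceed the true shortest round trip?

2 blocks longer than the optimal tour.

From Base: G=8, F=9, M=16, H=19, N=27, C=32 → choose G (8).
From G: F=7, M=12, H=17, N=25, C=30 → choose F (7).
From F: H=10, M=15, N=18, C=23 → choose H (10).
From H: N=8, C=13, M=21 → choose N (8).
From N: C=7, M=17 → choose C (7).
From C: M=18 → choose M (18).
NN route Base → G → F → H → N → C → M → Base costs 74.
Optimal: Base → G → M → C → N → H → F → Base costs 72 (by enumerating all 360 distinct tours).
Excess = 74 − 72 = 2.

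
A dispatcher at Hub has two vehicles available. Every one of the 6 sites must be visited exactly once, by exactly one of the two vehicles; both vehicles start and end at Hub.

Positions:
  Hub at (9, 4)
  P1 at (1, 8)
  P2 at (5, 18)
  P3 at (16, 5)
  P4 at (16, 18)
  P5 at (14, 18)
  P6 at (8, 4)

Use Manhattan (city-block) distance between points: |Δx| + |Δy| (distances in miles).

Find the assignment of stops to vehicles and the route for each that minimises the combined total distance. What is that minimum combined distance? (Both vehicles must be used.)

60 miles — the smallest possible combined total.

Try each way of splitting the stops between the two vehicles (each non-empty) and, for each split, find the best tour for each vehicle:
  {P1} + {P2, P3, P4, P5, P6}: 24 + 50 = 74
  {P2} + {P1, P3, P4, P5, P6}: 36 + 58 = 94
  {P1, P2} + {P3, P4, P5, P6}: 44 + 44 = 88
  {P3} + {P1, P2, P4, P5, P6}: 16 + 58 = 74
  {P1, P3} + {P2, P4, P5, P6}: 38 + 50 = 88
  {P2, P3} + {P1, P4, P5, P6}: 50 + 58 = 108
  … (31 splits in total)
  {P1, P2, P3, P4, P5} + {P6}: 58 + 2 = 60  ← best
Best: vehicle 1 Hub → P1 → P2 → P5 → P4 → P3 → Hub = 58; vehicle 2 Hub → P6 → Hub = 2; combined 60.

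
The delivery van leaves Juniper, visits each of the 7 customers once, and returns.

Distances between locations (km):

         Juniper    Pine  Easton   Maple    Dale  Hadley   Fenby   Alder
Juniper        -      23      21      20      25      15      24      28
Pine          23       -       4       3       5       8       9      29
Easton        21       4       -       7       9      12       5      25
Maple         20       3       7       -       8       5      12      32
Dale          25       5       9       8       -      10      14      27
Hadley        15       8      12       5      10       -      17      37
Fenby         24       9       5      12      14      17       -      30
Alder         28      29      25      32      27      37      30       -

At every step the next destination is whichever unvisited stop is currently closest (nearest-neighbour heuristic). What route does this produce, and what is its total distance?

101 km along Juniper → Hadley → Maple → Pine → Easton → Fenby → Dale → Alder → Juniper.

From Juniper: distances to unvisited — Hadley=15, Maple=20, Easton=21, Pine=23, Fenby=24, Dale=25, Alder=28. Nearest is Hadley (15).
From Hadley: distances to unvisited — Maple=5, Pine=8, Dale=10, Easton=12, Fenby=17, Alder=37. Nearest is Maple (5).
From Maple: distances to unvisited — Pine=3, Easton=7, Dale=8, Fenby=12, Alder=32. Nearest is Pine (3).
From Pine: distances to unvisited — Easton=4, Dale=5, Fenby=9, Alder=29. Nearest is Easton (4).
From Easton: distances to unvisited — Fenby=5, Dale=9, Alder=25. Nearest is Fenby (5).
From Fenby: distances to unvisited — Dale=14, Alder=30. Nearest is Dale (14).
From Dale: distances to unvisited — Alder=27. Nearest is Alder (27).
Return Alder→Juniper: 28.
Total = 15 + 5 + 3 + 4 + 5 + 14 + 27 + 28 = 101.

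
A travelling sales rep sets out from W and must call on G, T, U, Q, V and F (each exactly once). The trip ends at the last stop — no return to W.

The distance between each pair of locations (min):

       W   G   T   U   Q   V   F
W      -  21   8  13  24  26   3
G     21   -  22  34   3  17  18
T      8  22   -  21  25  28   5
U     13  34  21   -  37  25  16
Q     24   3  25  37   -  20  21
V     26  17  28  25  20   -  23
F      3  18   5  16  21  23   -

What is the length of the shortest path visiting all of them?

Minimum one-way distance = 74 min.

There are 6! = 720 possible orderings.
W - G - T - U - Q - V - F: 21+22+21+37+20+23 = 144
W - G - T - U - Q - F - V: 21+22+21+37+21+23 = 145
W - G - T - U - V - Q - F: 21+22+21+25+20+21 = 130
W - G - T - U - V - F - Q: 21+22+21+25+23+21 = 133
W - G - T - U - F - Q - V: 21+22+21+16+21+20 = 121
W - G - T - U - F - V - Q: 21+22+21+16+23+20 = 123
W - G - T - Q - U - V - F: 21+22+25+37+25+23 = 153
W - G - T - Q - U - F - V: 21+22+25+37+16+23 = 144
… (712 more)
W - T - F - U - V - G - Q: 8+5+16+25+17+3 = 74  ← best
The minimum is 74.
One shortest path: W → T → F → U → V → G → Q.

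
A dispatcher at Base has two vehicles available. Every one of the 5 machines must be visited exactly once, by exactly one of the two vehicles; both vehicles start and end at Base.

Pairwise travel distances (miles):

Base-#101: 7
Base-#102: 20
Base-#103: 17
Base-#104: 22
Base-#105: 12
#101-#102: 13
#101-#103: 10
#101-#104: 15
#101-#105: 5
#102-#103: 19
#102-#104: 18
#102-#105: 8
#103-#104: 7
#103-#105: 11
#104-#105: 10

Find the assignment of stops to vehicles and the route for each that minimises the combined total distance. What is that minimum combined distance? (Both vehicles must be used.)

Try each way of splitting the stops between the two vehicles (each non-empty) and, for each split, find the best tour for each vehicle:
  {#101} + {#102, #103, #104, #105}: 14 + 62 = 76
  {#102} + {#101, #103, #104, #105}: 40 + 46 = 86
  {#101, #102} + {#103, #104, #105}: 40 + 46 = 86
  {#103} + {#101, #102, #104, #105}: 34 + 60 = 94
  {#101, #103} + {#102, #104, #105}: 34 + 60 = 94
  {#102, #103} + {#101, #104, #105}: 56 + 44 = 100
  … (15 splits in total)
Best: vehicle 1 Base → #101 → Base = 14; vehicle 2 Base → #102 → #105 → #104 → #103 → Base = 62; combined 76.

76 miles — the smallest possible combined total.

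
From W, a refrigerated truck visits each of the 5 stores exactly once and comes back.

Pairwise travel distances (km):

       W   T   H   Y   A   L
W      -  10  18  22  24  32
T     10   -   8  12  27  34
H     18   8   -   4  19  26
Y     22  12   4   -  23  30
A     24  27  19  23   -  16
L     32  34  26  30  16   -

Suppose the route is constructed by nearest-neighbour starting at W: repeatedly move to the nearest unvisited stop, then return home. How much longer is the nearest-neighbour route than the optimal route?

Excess over optimum: 1 km.

From W: T=10, H=18, Y=22, A=24, L=32 → choose T (10).
From T: H=8, Y=12, A=27, L=34 → choose H (8).
From H: Y=4, A=19, L=26 → choose Y (4).
From Y: A=23, L=30 → choose A (23).
From A: L=16 → choose L (16).
NN route W → T → H → Y → A → L → W costs 93.
Optimal: W → T → H → Y → L → A → W costs 92 (by enumerating all 60 distinct tours).
Excess = 93 − 92 = 1.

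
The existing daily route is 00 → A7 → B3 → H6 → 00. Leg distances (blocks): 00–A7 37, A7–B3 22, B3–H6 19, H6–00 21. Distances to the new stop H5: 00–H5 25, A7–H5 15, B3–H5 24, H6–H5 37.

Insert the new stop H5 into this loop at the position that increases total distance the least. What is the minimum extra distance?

Insertion cost between consecutive stops i–j is d(i,H5) + d(H5,j) − d(i,j):
  between 00 and A7: 25 + 15 − 37 = 3
  between A7 and B3: 15 + 24 − 22 = 17
  between B3 and H6: 24 + 37 − 19 = 42
  between H6 and 00: 37 + 25 − 21 = 41
Cheapest insertion is between 00 and A7, adding 3.
New total = 99 + 3 = 102.

Adding 3 blocks by placing H5 on the 00–A7 leg.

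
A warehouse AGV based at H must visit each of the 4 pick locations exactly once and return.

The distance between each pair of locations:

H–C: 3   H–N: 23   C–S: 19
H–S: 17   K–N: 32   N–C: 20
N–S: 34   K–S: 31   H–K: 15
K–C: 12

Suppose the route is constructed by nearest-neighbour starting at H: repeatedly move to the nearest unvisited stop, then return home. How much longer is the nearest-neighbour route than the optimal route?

Excess over optimum: 5.

H: C=3, K=15, S=17, N=23 ⇒ C
C: K=12, S=19, N=20 ⇒ K
K: S=31, N=32 ⇒ S
S: N=34 ⇒ N
NN route H → C → K → S → N → H costs 103.
Optimal: H → K → C → N → S → H costs 98 (by enumerating all 12 distinct tours).
Excess = 103 − 98 = 5.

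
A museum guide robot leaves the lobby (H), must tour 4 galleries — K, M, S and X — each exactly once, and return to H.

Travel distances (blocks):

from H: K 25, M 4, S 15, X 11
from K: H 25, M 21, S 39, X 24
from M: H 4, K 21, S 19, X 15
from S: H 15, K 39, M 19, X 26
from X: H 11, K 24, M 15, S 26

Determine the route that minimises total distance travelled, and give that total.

Minimum total distance: 90 blocks.

H-K-M-S-X-H: 25+21+19+26+11 = 102
H-K-M-X-S-H: 25+21+15+26+15 = 102
H-K-S-M-X-H: 25+39+19+15+11 = 109
H-K-S-X-M-H: 25+39+26+15+4 = 109
H-K-X-M-S-H: 25+24+15+19+15 = 98
H-K-X-S-M-H: 25+24+26+19+4 = 98
H-M-K-S-X-H: 4+21+39+26+11 = 101
H-M-K-X-S-H: 4+21+24+26+15 = 90
H-M-S-K-X-H: 4+19+39+24+11 = 97
H-M-X-K-S-H: 4+15+24+39+15 = 97
H-S-K-M-X-H: 15+39+21+15+11 = 101
H-S-M-K-X-H: 15+19+21+24+11 = 90
The minimum is 90.
One optimal route: H → M → K → X → S → H (or its reverse).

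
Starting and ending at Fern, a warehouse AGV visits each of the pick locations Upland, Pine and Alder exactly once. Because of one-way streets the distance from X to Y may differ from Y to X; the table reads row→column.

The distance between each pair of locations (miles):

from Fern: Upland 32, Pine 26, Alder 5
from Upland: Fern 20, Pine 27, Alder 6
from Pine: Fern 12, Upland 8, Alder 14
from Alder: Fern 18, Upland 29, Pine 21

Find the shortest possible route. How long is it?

Minimum total distance: 54 miles.

Fern-Upland-Pine-Alder-Fern: 32+27+14+18 = 91
Fern-Upland-Alder-Pine-Fern: 32+6+21+12 = 71
Fern-Pine-Upland-Alder-Fern: 26+8+6+18 = 58
Fern-Pine-Alder-Upland-Fern: 26+14+29+20 = 89
Fern-Alder-Upland-Pine-Fern: 5+29+27+12 = 73
Fern-Alder-Pine-Upland-Fern: 5+21+8+20 = 54
The minimum is 54.
One optimal route: Fern → Alder → Pine → Upland → Fern.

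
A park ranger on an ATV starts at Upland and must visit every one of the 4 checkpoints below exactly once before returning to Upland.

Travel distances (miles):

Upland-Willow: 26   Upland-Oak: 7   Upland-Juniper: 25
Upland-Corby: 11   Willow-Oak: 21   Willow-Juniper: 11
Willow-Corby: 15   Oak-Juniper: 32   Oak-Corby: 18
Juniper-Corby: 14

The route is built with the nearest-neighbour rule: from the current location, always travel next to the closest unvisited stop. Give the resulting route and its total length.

At Upland the remaining stops are Oak 7, Corby 11, Juniper 25, Willow 26; go to Oak.
At Oak the remaining stops are Corby 18, Willow 21, Juniper 32; go to Corby.
At Corby the remaining stops are Juniper 14, Willow 15; go to Juniper.
At Juniper the remaining stops are Willow 11; go to Willow.
Return Willow→Upland: 26.
Total = 7 + 18 + 14 + 11 + 26 = 76.

Total distance 76 miles via the nearest-neighbour route Upland → Oak → Corby → Juniper → Willow → Upland.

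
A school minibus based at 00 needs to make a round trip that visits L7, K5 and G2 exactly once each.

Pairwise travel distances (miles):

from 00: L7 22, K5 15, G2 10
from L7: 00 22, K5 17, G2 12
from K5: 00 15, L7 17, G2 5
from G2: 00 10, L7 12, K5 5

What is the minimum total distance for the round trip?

Minimum total distance: 54 miles.

00 - L7 - K5 - G2 - 00: 22+17+5+10 = 54
00 - L7 - G2 - K5 - 00: 22+12+5+15 = 54
00 - K5 - L7 - G2 - 00: 15+17+12+10 = 54
The minimum is 54.
One optimal route: 00 → L7 → K5 → G2 → 00 (or its reverse).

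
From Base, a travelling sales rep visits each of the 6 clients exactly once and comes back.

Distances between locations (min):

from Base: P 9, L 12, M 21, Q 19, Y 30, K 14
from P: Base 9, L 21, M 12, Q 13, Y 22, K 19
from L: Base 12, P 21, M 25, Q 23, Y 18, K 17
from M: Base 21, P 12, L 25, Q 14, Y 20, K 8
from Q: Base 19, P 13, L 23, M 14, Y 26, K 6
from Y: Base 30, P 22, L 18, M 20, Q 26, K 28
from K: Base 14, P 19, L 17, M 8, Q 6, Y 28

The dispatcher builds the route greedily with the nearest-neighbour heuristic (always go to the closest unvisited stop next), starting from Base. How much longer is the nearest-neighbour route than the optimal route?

Base: P=9, L=12, K=14, Q=19, M=21, Y=30 ⇒ P
P: M=12, Q=13, K=19, L=21, Y=22 ⇒ M
M: K=8, Q=14, Y=20, L=25 ⇒ K
K: Q=6, L=17, Y=28 ⇒ Q
Q: L=23, Y=26 ⇒ L
L: Y=18 ⇒ Y
NN route Base → P → M → K → Q → L → Y → Base costs 106.
Optimal: Base → P → Q → K → M → Y → L → Base costs 86 (by enumerating all 360 distinct tours).
Excess = 106 − 86 = 20.

The nearest-neighbour route is 20 min longer than optimal.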